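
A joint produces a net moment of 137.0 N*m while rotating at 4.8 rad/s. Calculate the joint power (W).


P = M * omega
P = 137.0 * 4.8
P = 657.6000


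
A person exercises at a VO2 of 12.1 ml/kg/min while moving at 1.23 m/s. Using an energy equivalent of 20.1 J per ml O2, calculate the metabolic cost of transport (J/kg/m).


Power per kg = VO2 * 20.1 / 60
Power per kg = 12.1 * 20.1 / 60 = 4.0535 W/kg
Cost = power_per_kg / speed
Cost = 4.0535 / 1.23
Cost = 3.2955


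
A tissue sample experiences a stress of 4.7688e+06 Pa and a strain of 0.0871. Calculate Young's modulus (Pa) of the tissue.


E = stress / strain
E = 4.7688e+06 / 0.0871
E = 5.4751e+07


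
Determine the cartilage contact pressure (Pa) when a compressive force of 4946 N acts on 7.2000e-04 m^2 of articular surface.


P = F / A
P = 4946 / 7.2000e-04
P = 6.8694e+06


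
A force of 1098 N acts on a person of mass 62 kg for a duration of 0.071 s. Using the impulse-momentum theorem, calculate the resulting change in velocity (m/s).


J = F * dt = 1098 * 0.071 = 77.9580 N*s
delta_v = J / m
delta_v = 77.9580 / 62
delta_v = 1.2574


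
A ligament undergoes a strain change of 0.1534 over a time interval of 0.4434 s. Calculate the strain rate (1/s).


strain_rate = delta_strain / delta_t
strain_rate = 0.1534 / 0.4434
strain_rate = 0.3460


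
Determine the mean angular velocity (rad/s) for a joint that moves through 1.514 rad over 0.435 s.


omega = delta_theta / delta_t
omega = 1.514 / 0.435
omega = 3.4805


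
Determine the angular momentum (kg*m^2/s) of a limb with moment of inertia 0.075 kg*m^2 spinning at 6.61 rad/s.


L = I * omega
L = 0.075 * 6.61
L = 0.4958


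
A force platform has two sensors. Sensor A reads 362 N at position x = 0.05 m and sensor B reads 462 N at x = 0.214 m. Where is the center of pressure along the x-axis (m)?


COP_x = (F1*x1 + F2*x2) / (F1 + F2)
COP_x = (362*0.05 + 462*0.214) / (362 + 462)
Numerator = 116.9680
Denominator = 824
COP_x = 0.1420


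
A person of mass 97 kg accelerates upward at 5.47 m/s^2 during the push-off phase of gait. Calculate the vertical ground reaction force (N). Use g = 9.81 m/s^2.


GRF = m * (g + a)
GRF = 97 * (9.81 + 5.47)
GRF = 97 * 15.2800
GRF = 1482.1600


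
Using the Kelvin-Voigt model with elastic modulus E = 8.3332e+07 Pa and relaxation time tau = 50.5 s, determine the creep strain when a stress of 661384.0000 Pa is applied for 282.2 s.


epsilon(t) = (sigma/E) * (1 - exp(-t/tau))
sigma/E = 661384.0000 / 8.3332e+07 = 0.0079
exp(-t/tau) = exp(-282.2 / 50.5) = 0.0037
epsilon = 0.0079 * (1 - 0.0037)
epsilon = 0.0079


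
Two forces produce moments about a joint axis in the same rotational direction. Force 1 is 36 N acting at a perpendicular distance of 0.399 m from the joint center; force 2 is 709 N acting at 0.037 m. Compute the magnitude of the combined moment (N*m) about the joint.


M = F1 * d1 + F2 * d2
M = 36 * 0.399 + 709 * 0.037
M = 14.3640 + 26.2330
M = 40.5970


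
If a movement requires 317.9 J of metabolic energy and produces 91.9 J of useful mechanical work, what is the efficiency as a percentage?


eta = (W_mech / E_meta) * 100
eta = (91.9 / 317.9) * 100
ratio = 0.2891
eta = 28.9085


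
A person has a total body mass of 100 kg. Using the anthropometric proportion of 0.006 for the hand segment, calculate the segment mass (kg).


m_segment = body_mass * fraction
m_segment = 100 * 0.006
m_segment = 0.6000


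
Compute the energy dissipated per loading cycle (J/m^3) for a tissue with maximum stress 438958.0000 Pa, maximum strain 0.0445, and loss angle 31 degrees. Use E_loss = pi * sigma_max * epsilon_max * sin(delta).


E_loss = pi * sigma_max * epsilon_max * sin(delta)
delta = 31 deg = 0.5411 rad
sin(delta) = 0.5150
E_loss = pi * 438958.0000 * 0.0445 * 0.5150
E_loss = 31606.1930


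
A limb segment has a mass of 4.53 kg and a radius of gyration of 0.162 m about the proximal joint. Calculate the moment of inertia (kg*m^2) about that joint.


I = m * k^2
I = 4.53 * 0.162^2
k^2 = 0.0262
I = 0.1189


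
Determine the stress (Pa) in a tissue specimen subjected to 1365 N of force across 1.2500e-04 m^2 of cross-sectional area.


stress = F / A
stress = 1365 / 1.2500e-04
stress = 1.0920e+07


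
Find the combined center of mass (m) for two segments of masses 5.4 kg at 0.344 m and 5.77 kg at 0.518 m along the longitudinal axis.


COM = (m1*x1 + m2*x2) / (m1 + m2)
COM = (5.4*0.344 + 5.77*0.518) / (5.4 + 5.77)
Numerator = 4.8465
Denominator = 11.1700
COM = 0.4339


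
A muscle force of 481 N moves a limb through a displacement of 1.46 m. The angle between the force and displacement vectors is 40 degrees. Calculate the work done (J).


W = F * d * cos(theta)
theta = 40 deg = 0.6981 rad
cos(theta) = 0.7660
W = 481 * 1.46 * 0.7660
W = 537.9624


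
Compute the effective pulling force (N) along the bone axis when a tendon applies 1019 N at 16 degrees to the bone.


F_eff = F_tendon * cos(theta)
theta = 16 deg = 0.2793 rad
cos(theta) = 0.9613
F_eff = 1019 * 0.9613
F_eff = 979.5257


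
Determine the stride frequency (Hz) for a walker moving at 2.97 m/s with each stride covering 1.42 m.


f = v / stride_length
f = 2.97 / 1.42
f = 2.0915


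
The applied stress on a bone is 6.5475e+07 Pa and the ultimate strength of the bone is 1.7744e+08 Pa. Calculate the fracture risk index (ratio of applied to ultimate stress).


FRI = applied / ultimate
FRI = 6.5475e+07 / 1.7744e+08
FRI = 0.3690


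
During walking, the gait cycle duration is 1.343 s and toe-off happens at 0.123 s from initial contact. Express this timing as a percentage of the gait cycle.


pct = (event_time / cycle_time) * 100
pct = (0.123 / 1.343) * 100
ratio = 0.0916
pct = 9.1586


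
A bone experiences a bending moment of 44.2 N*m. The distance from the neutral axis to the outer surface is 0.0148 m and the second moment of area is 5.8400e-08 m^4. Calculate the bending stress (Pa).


sigma = M * c / I
sigma = 44.2 * 0.0148 / 5.8400e-08
M * c = 0.6542
sigma = 1.1201e+07


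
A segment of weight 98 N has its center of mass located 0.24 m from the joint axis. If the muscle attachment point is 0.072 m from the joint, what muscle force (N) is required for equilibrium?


F_muscle = W * d_load / d_muscle
F_muscle = 98 * 0.24 / 0.072
Numerator = 23.5200
F_muscle = 326.6667


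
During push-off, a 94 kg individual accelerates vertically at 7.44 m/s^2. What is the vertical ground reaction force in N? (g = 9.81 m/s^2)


GRF = m * (g + a)
GRF = 94 * (9.81 + 7.44)
GRF = 94 * 17.2500
GRF = 1621.5000


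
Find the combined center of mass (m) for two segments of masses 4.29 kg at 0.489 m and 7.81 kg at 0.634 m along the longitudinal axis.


COM = (m1*x1 + m2*x2) / (m1 + m2)
COM = (4.29*0.489 + 7.81*0.634) / (4.29 + 7.81)
Numerator = 7.0493
Denominator = 12.1000
COM = 0.5826


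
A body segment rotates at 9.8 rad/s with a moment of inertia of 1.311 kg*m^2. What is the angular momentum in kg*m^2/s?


L = I * omega
L = 1.311 * 9.8
L = 12.8478


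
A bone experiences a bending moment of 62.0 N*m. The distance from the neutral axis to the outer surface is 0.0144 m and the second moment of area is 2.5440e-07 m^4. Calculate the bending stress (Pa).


sigma = M * c / I
sigma = 62.0 * 0.0144 / 2.5440e-07
M * c = 0.8928
sigma = 3.5094e+06


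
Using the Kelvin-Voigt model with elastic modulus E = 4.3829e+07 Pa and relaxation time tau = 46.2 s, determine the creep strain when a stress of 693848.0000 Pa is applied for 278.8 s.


epsilon(t) = (sigma/E) * (1 - exp(-t/tau))
sigma/E = 693848.0000 / 4.3829e+07 = 0.0158
exp(-t/tau) = exp(-278.8 / 46.2) = 0.0024
epsilon = 0.0158 * (1 - 0.0024)
epsilon = 0.0158


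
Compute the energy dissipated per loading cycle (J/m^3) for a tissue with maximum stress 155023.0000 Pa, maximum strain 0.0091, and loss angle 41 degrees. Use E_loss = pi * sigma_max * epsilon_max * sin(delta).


E_loss = pi * sigma_max * epsilon_max * sin(delta)
delta = 41 deg = 0.7156 rad
sin(delta) = 0.6561
E_loss = pi * 155023.0000 * 0.0091 * 0.6561
E_loss = 2907.5709


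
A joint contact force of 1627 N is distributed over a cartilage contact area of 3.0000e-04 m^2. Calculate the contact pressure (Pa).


P = F / A
P = 1627 / 3.0000e-04
P = 5.4233e+06


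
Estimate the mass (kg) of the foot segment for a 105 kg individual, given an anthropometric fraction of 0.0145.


m_segment = body_mass * fraction
m_segment = 105 * 0.0145
m_segment = 1.5225


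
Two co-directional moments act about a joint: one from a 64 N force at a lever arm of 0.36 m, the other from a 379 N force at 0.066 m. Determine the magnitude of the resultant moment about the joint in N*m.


M = F1 * d1 + F2 * d2
M = 64 * 0.36 + 379 * 0.066
M = 23.0400 + 25.0140
M = 48.0540


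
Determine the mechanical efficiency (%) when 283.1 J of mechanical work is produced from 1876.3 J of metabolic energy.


eta = (W_mech / E_meta) * 100
eta = (283.1 / 1876.3) * 100
ratio = 0.1509
eta = 15.0882


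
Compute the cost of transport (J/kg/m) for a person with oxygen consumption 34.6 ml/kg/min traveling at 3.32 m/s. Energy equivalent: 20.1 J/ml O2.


Power per kg = VO2 * 20.1 / 60
Power per kg = 34.6 * 20.1 / 60 = 11.5910 W/kg
Cost = power_per_kg / speed
Cost = 11.5910 / 3.32
Cost = 3.4913


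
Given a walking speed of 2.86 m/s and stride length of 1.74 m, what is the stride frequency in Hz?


f = v / stride_length
f = 2.86 / 1.74
f = 1.6437


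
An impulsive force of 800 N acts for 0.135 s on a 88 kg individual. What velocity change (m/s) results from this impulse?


J = F * dt = 800 * 0.135 = 108.0000 N*s
delta_v = J / m
delta_v = 108.0000 / 88
delta_v = 1.2273


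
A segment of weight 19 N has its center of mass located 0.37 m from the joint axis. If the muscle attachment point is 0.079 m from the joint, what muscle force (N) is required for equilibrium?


F_muscle = W * d_load / d_muscle
F_muscle = 19 * 0.37 / 0.079
Numerator = 7.0300
F_muscle = 88.9873


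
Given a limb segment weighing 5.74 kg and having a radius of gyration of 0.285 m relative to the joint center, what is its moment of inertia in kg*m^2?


I = m * k^2
I = 5.74 * 0.285^2
k^2 = 0.0812
I = 0.4662


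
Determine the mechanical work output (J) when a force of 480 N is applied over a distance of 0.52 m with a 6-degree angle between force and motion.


W = F * d * cos(theta)
theta = 6 deg = 0.1047 rad
cos(theta) = 0.9945
W = 480 * 0.52 * 0.9945
W = 248.2327


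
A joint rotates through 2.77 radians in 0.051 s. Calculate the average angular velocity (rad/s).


omega = delta_theta / delta_t
omega = 2.77 / 0.051
omega = 54.3137


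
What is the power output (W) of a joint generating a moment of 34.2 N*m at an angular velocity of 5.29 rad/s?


P = M * omega
P = 34.2 * 5.29
P = 180.9180


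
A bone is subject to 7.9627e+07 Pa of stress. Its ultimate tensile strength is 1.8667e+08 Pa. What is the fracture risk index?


FRI = applied / ultimate
FRI = 7.9627e+07 / 1.8667e+08
FRI = 0.4266


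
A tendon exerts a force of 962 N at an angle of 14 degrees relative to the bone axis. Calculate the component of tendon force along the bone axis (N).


F_eff = F_tendon * cos(theta)
theta = 14 deg = 0.2443 rad
cos(theta) = 0.9703
F_eff = 962 * 0.9703
F_eff = 933.4245


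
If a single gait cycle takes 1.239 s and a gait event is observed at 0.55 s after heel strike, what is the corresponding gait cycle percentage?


pct = (event_time / cycle_time) * 100
pct = (0.55 / 1.239) * 100
ratio = 0.4439
pct = 44.3906


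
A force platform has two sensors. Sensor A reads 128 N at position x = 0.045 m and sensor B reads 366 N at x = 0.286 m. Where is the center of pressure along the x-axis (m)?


COP_x = (F1*x1 + F2*x2) / (F1 + F2)
COP_x = (128*0.045 + 366*0.286) / (128 + 366)
Numerator = 110.4360
Denominator = 494
COP_x = 0.2236


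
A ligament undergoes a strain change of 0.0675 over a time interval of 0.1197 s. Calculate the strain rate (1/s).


strain_rate = delta_strain / delta_t
strain_rate = 0.0675 / 0.1197
strain_rate = 0.5639


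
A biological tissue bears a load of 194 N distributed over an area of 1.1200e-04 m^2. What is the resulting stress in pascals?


stress = F / A
stress = 194 / 1.1200e-04
stress = 1.7321e+06


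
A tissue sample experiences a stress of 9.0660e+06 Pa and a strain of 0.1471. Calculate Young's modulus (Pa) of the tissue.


E = stress / strain
E = 9.0660e+06 / 0.1471
E = 6.1632e+07


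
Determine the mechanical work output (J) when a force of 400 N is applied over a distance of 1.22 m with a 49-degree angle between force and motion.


W = F * d * cos(theta)
theta = 49 deg = 0.8552 rad
cos(theta) = 0.6561
W = 400 * 1.22 * 0.6561
W = 320.1568


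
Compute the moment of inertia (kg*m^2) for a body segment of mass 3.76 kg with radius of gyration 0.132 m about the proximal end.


I = m * k^2
I = 3.76 * 0.132^2
k^2 = 0.0174
I = 0.0655


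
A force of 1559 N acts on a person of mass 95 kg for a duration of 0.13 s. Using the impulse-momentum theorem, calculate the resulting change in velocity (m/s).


J = F * dt = 1559 * 0.13 = 202.6700 N*s
delta_v = J / m
delta_v = 202.6700 / 95
delta_v = 2.1334


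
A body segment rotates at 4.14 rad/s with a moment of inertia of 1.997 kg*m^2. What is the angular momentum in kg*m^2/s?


L = I * omega
L = 1.997 * 4.14
L = 8.2676


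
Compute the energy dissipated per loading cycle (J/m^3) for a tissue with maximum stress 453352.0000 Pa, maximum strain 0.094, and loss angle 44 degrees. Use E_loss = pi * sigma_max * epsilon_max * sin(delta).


E_loss = pi * sigma_max * epsilon_max * sin(delta)
delta = 44 deg = 0.7679 rad
sin(delta) = 0.6947
E_loss = pi * 453352.0000 * 0.094 * 0.6947
E_loss = 93000.3398


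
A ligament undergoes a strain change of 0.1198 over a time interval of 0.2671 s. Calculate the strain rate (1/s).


strain_rate = delta_strain / delta_t
strain_rate = 0.1198 / 0.2671
strain_rate = 0.4485


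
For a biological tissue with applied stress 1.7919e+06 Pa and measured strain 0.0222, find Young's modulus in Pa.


E = stress / strain
E = 1.7919e+06 / 0.0222
E = 8.0716e+07


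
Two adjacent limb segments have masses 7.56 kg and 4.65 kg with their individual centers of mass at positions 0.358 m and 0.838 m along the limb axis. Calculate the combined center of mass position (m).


COM = (m1*x1 + m2*x2) / (m1 + m2)
COM = (7.56*0.358 + 4.65*0.838) / (7.56 + 4.65)
Numerator = 6.6032
Denominator = 12.2100
COM = 0.5408


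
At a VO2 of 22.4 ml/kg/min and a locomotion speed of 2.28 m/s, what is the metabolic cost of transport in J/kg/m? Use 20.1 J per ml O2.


Power per kg = VO2 * 20.1 / 60
Power per kg = 22.4 * 20.1 / 60 = 7.5040 W/kg
Cost = power_per_kg / speed
Cost = 7.5040 / 2.28
Cost = 3.2912


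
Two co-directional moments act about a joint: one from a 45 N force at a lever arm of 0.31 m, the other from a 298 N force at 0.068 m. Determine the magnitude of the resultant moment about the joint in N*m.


M = F1 * d1 + F2 * d2
M = 45 * 0.31 + 298 * 0.068
M = 13.9500 + 20.2640
M = 34.2140


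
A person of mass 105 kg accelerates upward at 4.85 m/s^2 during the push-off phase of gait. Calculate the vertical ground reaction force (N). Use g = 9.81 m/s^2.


GRF = m * (g + a)
GRF = 105 * (9.81 + 4.85)
GRF = 105 * 14.6600
GRF = 1539.3000


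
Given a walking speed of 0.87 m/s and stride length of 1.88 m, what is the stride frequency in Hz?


f = v / stride_length
f = 0.87 / 1.88
f = 0.4628


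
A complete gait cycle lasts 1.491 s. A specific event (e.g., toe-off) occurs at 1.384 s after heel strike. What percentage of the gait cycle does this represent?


pct = (event_time / cycle_time) * 100
pct = (1.384 / 1.491) * 100
ratio = 0.9282
pct = 92.8236


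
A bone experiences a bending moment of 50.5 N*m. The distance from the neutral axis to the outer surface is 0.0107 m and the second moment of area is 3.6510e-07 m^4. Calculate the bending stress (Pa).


sigma = M * c / I
sigma = 50.5 * 0.0107 / 3.6510e-07
M * c = 0.5403
sigma = 1.4800e+06


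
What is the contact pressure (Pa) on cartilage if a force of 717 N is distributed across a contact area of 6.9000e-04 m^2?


P = F / A
P = 717 / 6.9000e-04
P = 1.0391e+06


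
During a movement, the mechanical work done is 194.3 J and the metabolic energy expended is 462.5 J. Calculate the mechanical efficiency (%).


eta = (W_mech / E_meta) * 100
eta = (194.3 / 462.5) * 100
ratio = 0.4201
eta = 42.0108


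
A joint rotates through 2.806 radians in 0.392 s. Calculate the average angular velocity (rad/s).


omega = delta_theta / delta_t
omega = 2.806 / 0.392
omega = 7.1582


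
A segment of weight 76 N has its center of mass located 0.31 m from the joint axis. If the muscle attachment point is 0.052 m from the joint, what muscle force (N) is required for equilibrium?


F_muscle = W * d_load / d_muscle
F_muscle = 76 * 0.31 / 0.052
Numerator = 23.5600
F_muscle = 453.0769


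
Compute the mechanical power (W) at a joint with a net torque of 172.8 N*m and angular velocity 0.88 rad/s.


P = M * omega
P = 172.8 * 0.88
P = 152.0640


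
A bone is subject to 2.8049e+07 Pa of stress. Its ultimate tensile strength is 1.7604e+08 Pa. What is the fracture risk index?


FRI = applied / ultimate
FRI = 2.8049e+07 / 1.7604e+08
FRI = 0.1593


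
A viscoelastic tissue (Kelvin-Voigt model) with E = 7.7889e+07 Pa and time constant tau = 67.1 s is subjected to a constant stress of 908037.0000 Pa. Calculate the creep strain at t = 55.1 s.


epsilon(t) = (sigma/E) * (1 - exp(-t/tau))
sigma/E = 908037.0000 / 7.7889e+07 = 0.0117
exp(-t/tau) = exp(-55.1 / 67.1) = 0.4399
epsilon = 0.0117 * (1 - 0.4399)
epsilon = 0.0065


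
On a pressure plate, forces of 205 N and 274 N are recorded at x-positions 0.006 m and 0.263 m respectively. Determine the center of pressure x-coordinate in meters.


COP_x = (F1*x1 + F2*x2) / (F1 + F2)
COP_x = (205*0.006 + 274*0.263) / (205 + 274)
Numerator = 73.2920
Denominator = 479
COP_x = 0.1530


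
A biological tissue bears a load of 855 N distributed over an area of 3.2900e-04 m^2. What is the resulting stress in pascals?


stress = F / A
stress = 855 / 3.2900e-04
stress = 2.5988e+06


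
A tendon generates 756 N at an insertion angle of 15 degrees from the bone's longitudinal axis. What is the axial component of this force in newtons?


F_eff = F_tendon * cos(theta)
theta = 15 deg = 0.2618 rad
cos(theta) = 0.9659
F_eff = 756 * 0.9659
F_eff = 730.2399


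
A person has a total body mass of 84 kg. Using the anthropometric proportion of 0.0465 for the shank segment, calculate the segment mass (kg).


m_segment = body_mass * fraction
m_segment = 84 * 0.0465
m_segment = 3.9060


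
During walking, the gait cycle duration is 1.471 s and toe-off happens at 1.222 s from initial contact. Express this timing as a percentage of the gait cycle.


pct = (event_time / cycle_time) * 100
pct = (1.222 / 1.471) * 100
ratio = 0.8307
pct = 83.0727


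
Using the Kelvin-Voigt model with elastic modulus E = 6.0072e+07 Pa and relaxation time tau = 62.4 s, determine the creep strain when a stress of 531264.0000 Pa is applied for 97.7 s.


epsilon(t) = (sigma/E) * (1 - exp(-t/tau))
sigma/E = 531264.0000 / 6.0072e+07 = 0.0088
exp(-t/tau) = exp(-97.7 / 62.4) = 0.2089
epsilon = 0.0088 * (1 - 0.2089)
epsilon = 0.0070


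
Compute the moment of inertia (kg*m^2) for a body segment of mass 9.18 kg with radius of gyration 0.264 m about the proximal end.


I = m * k^2
I = 9.18 * 0.264^2
k^2 = 0.0697
I = 0.6398


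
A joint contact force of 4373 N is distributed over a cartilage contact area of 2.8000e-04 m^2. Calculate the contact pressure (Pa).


P = F / A
P = 4373 / 2.8000e-04
P = 1.5618e+07


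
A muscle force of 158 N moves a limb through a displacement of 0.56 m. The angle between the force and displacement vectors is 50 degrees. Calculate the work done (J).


W = F * d * cos(theta)
theta = 50 deg = 0.8727 rad
cos(theta) = 0.6428
W = 158 * 0.56 * 0.6428
W = 56.8738


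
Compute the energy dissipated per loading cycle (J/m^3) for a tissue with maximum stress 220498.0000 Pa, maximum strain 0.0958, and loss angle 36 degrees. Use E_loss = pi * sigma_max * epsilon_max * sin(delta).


E_loss = pi * sigma_max * epsilon_max * sin(delta)
delta = 36 deg = 0.6283 rad
sin(delta) = 0.5878
E_loss = pi * 220498.0000 * 0.0958 * 0.5878
E_loss = 39006.6561


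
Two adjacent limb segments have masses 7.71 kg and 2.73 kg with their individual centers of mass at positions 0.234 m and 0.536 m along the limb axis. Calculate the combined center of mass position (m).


COM = (m1*x1 + m2*x2) / (m1 + m2)
COM = (7.71*0.234 + 2.73*0.536) / (7.71 + 2.73)
Numerator = 3.2674
Denominator = 10.4400
COM = 0.3130


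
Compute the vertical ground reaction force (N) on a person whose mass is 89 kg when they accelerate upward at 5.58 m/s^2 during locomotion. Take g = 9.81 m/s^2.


GRF = m * (g + a)
GRF = 89 * (9.81 + 5.58)
GRF = 89 * 15.3900
GRF = 1369.7100


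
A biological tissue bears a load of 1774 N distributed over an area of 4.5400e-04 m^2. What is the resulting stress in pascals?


stress = F / A
stress = 1774 / 4.5400e-04
stress = 3.9075e+06


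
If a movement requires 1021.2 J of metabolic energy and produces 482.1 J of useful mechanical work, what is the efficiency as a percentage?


eta = (W_mech / E_meta) * 100
eta = (482.1 / 1021.2) * 100
ratio = 0.4721
eta = 47.2092


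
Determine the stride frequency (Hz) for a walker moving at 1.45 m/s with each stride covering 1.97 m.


f = v / stride_length
f = 1.45 / 1.97
f = 0.7360


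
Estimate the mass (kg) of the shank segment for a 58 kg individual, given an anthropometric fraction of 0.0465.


m_segment = body_mass * fraction
m_segment = 58 * 0.0465
m_segment = 2.6970


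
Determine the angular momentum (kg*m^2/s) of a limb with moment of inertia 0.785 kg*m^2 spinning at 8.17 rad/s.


L = I * omega
L = 0.785 * 8.17
L = 6.4135


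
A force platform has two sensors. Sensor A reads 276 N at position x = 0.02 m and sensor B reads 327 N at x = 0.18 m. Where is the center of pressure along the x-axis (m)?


COP_x = (F1*x1 + F2*x2) / (F1 + F2)
COP_x = (276*0.02 + 327*0.18) / (276 + 327)
Numerator = 64.3800
Denominator = 603
COP_x = 0.1068


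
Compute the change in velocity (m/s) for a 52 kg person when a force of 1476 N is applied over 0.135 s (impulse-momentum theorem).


J = F * dt = 1476 * 0.135 = 199.2600 N*s
delta_v = J / m
delta_v = 199.2600 / 52
delta_v = 3.8319


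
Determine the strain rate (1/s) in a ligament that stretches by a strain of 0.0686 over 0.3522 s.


strain_rate = delta_strain / delta_t
strain_rate = 0.0686 / 0.3522
strain_rate = 0.1948


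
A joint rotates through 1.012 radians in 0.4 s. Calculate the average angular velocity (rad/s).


omega = delta_theta / delta_t
omega = 1.012 / 0.4
omega = 2.5300


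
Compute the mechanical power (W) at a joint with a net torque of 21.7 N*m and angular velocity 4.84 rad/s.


P = M * omega
P = 21.7 * 4.84
P = 105.0280


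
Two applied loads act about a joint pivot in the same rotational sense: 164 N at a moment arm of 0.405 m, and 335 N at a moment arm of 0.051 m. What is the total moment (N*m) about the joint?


M = F1 * d1 + F2 * d2
M = 164 * 0.405 + 335 * 0.051
M = 66.4200 + 17.0850
M = 83.5050


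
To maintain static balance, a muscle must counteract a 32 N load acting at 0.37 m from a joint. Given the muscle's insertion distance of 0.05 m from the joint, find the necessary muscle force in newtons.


F_muscle = W * d_load / d_muscle
F_muscle = 32 * 0.37 / 0.05
Numerator = 11.8400
F_muscle = 236.8000


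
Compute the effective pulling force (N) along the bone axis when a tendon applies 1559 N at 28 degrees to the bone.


F_eff = F_tendon * cos(theta)
theta = 28 deg = 0.4887 rad
cos(theta) = 0.8829
F_eff = 1559 * 0.8829
F_eff = 1376.5153


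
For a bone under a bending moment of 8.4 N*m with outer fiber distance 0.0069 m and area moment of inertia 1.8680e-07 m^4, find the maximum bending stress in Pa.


sigma = M * c / I
sigma = 8.4 * 0.0069 / 1.8680e-07
M * c = 0.0580
sigma = 310278.3726


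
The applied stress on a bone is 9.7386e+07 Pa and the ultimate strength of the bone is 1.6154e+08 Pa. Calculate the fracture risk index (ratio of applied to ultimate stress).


FRI = applied / ultimate
FRI = 9.7386e+07 / 1.6154e+08
FRI = 0.6029


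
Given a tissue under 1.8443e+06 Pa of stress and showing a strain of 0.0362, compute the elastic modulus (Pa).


E = stress / strain
E = 1.8443e+06 / 0.0362
E = 5.0948e+07


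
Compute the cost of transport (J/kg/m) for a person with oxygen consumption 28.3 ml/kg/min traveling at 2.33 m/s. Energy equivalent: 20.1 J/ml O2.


Power per kg = VO2 * 20.1 / 60
Power per kg = 28.3 * 20.1 / 60 = 9.4805 W/kg
Cost = power_per_kg / speed
Cost = 9.4805 / 2.33
Cost = 4.0689


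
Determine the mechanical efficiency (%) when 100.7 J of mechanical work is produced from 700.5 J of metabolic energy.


eta = (W_mech / E_meta) * 100
eta = (100.7 / 700.5) * 100
ratio = 0.1438
eta = 14.3754


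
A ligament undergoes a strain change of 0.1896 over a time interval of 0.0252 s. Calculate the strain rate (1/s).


strain_rate = delta_strain / delta_t
strain_rate = 0.1896 / 0.0252
strain_rate = 7.5238


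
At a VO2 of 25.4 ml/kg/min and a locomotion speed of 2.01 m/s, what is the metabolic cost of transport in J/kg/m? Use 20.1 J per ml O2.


Power per kg = VO2 * 20.1 / 60
Power per kg = 25.4 * 20.1 / 60 = 8.5090 W/kg
Cost = power_per_kg / speed
Cost = 8.5090 / 2.01
Cost = 4.2333


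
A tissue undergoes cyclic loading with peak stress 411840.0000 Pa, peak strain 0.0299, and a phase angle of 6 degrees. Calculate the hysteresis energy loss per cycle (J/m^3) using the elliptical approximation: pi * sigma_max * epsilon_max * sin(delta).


E_loss = pi * sigma_max * epsilon_max * sin(delta)
delta = 6 deg = 0.1047 rad
sin(delta) = 0.1045
E_loss = pi * 411840.0000 * 0.0299 * 0.1045
E_loss = 4043.7486


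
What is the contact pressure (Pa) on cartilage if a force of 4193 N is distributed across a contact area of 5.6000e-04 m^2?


P = F / A
P = 4193 / 5.6000e-04
P = 7.4875e+06


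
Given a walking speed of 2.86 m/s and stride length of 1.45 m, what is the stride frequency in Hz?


f = v / stride_length
f = 2.86 / 1.45
f = 1.9724


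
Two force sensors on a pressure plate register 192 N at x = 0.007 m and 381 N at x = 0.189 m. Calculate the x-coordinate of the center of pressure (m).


COP_x = (F1*x1 + F2*x2) / (F1 + F2)
COP_x = (192*0.007 + 381*0.189) / (192 + 381)
Numerator = 73.3530
Denominator = 573
COP_x = 0.1280


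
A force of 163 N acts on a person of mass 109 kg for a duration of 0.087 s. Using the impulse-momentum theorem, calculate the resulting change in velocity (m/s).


J = F * dt = 163 * 0.087 = 14.1810 N*s
delta_v = J / m
delta_v = 14.1810 / 109
delta_v = 0.1301


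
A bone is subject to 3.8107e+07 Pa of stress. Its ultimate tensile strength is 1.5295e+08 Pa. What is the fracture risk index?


FRI = applied / ultimate
FRI = 3.8107e+07 / 1.5295e+08
FRI = 0.2491


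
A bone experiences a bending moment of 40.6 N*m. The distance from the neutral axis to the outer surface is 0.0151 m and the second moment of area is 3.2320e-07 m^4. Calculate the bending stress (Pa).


sigma = M * c / I
sigma = 40.6 * 0.0151 / 3.2320e-07
M * c = 0.6131
sigma = 1.8968e+06


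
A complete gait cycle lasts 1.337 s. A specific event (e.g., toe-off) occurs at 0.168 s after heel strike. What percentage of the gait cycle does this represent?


pct = (event_time / cycle_time) * 100
pct = (0.168 / 1.337) * 100
ratio = 0.1257
pct = 12.5654


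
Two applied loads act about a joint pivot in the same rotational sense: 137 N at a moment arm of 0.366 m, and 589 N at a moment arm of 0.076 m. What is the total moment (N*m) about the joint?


M = F1 * d1 + F2 * d2
M = 137 * 0.366 + 589 * 0.076
M = 50.1420 + 44.7640
M = 94.9060


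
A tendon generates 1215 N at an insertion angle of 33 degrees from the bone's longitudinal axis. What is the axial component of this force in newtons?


F_eff = F_tendon * cos(theta)
theta = 33 deg = 0.5760 rad
cos(theta) = 0.8387
F_eff = 1215 * 0.8387
F_eff = 1018.9847


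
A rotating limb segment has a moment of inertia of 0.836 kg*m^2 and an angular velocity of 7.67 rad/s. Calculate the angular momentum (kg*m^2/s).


L = I * omega
L = 0.836 * 7.67
L = 6.4121


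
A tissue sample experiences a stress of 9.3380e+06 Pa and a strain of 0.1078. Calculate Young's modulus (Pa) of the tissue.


E = stress / strain
E = 9.3380e+06 / 0.1078
E = 8.6623e+07


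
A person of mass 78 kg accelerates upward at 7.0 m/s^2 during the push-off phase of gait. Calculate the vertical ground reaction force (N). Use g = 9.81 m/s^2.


GRF = m * (g + a)
GRF = 78 * (9.81 + 7.0)
GRF = 78 * 16.8100
GRF = 1311.1800


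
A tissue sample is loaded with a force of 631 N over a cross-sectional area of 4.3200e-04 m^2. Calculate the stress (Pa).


stress = F / A
stress = 631 / 4.3200e-04
stress = 1.4606e+06


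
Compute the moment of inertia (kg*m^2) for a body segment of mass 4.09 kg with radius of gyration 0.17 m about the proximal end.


I = m * k^2
I = 4.09 * 0.17^2
k^2 = 0.0289
I = 0.1182


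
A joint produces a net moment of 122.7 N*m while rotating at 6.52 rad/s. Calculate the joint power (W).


P = M * omega
P = 122.7 * 6.52
P = 800.0040


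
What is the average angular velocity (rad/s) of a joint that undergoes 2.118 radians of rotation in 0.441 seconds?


omega = delta_theta / delta_t
omega = 2.118 / 0.441
omega = 4.8027


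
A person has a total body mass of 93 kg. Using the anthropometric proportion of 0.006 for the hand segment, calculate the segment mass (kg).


m_segment = body_mass * fraction
m_segment = 93 * 0.006
m_segment = 0.5580


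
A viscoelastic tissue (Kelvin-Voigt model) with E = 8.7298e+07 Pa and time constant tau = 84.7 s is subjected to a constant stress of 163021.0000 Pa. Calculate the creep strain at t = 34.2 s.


epsilon(t) = (sigma/E) * (1 - exp(-t/tau))
sigma/E = 163021.0000 / 8.7298e+07 = 0.0019
exp(-t/tau) = exp(-34.2 / 84.7) = 0.6678
epsilon = 0.0019 * (1 - 0.6678)
epsilon = 6.2037e-04


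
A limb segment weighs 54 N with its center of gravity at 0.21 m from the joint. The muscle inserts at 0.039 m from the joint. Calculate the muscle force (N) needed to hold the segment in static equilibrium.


F_muscle = W * d_load / d_muscle
F_muscle = 54 * 0.21 / 0.039
Numerator = 11.3400
F_muscle = 290.7692


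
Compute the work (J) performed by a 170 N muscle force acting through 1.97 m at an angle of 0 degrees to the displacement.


W = F * d * cos(theta)
theta = 0 deg = 0.0000 rad
cos(theta) = 1.0000
W = 170 * 1.97 * 1.0000
W = 334.9000


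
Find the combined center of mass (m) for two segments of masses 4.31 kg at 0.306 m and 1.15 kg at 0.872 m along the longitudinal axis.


COM = (m1*x1 + m2*x2) / (m1 + m2)
COM = (4.31*0.306 + 1.15*0.872) / (4.31 + 1.15)
Numerator = 2.3217
Denominator = 5.4600
COM = 0.4252


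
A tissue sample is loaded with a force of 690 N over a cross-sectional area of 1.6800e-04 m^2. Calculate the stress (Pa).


stress = F / A
stress = 690 / 1.6800e-04
stress = 4.1071e+06


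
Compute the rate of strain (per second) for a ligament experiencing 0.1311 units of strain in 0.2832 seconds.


strain_rate = delta_strain / delta_t
strain_rate = 0.1311 / 0.2832
strain_rate = 0.4629


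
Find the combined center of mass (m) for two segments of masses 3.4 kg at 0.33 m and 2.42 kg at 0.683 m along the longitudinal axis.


COM = (m1*x1 + m2*x2) / (m1 + m2)
COM = (3.4*0.33 + 2.42*0.683) / (3.4 + 2.42)
Numerator = 2.7749
Denominator = 5.8200
COM = 0.4768


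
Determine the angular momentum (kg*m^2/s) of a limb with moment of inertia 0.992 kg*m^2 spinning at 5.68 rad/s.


L = I * omega
L = 0.992 * 5.68
L = 5.6346


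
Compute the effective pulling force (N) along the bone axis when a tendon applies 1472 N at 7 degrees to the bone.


F_eff = F_tendon * cos(theta)
theta = 7 deg = 0.1222 rad
cos(theta) = 0.9925
F_eff = 1472 * 0.9925
F_eff = 1461.0279


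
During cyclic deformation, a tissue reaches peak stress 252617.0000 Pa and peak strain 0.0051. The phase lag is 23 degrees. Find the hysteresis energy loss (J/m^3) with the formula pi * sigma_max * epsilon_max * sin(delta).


E_loss = pi * sigma_max * epsilon_max * sin(delta)
delta = 23 deg = 0.4014 rad
sin(delta) = 0.3907
E_loss = pi * 252617.0000 * 0.0051 * 0.3907
E_loss = 1581.4688


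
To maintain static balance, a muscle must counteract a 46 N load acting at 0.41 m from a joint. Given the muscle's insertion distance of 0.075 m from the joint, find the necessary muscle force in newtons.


F_muscle = W * d_load / d_muscle
F_muscle = 46 * 0.41 / 0.075
Numerator = 18.8600
F_muscle = 251.4667


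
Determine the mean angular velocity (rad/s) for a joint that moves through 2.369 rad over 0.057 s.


omega = delta_theta / delta_t
omega = 2.369 / 0.057
omega = 41.5614


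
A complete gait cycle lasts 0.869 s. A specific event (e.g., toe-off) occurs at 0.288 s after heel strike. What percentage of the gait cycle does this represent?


pct = (event_time / cycle_time) * 100
pct = (0.288 / 0.869) * 100
ratio = 0.3314
pct = 33.1415


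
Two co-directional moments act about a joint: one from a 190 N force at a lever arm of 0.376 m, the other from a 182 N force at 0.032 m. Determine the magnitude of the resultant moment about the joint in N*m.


M = F1 * d1 + F2 * d2
M = 190 * 0.376 + 182 * 0.032
M = 71.4400 + 5.8240
M = 77.2640


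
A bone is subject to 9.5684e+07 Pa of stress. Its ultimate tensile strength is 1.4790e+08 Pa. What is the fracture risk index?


FRI = applied / ultimate
FRI = 9.5684e+07 / 1.4790e+08
FRI = 0.6470


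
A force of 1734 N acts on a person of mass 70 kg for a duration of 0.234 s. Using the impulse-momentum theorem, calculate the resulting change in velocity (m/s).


J = F * dt = 1734 * 0.234 = 405.7560 N*s
delta_v = J / m
delta_v = 405.7560 / 70
delta_v = 5.7965


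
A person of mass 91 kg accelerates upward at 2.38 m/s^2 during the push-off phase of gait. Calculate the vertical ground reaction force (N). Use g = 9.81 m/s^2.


GRF = m * (g + a)
GRF = 91 * (9.81 + 2.38)
GRF = 91 * 12.1900
GRF = 1109.2900


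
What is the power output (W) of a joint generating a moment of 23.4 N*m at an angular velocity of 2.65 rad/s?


P = M * omega
P = 23.4 * 2.65
P = 62.0100


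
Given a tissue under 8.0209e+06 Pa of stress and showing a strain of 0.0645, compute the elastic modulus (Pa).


E = stress / strain
E = 8.0209e+06 / 0.0645
E = 1.2436e+08


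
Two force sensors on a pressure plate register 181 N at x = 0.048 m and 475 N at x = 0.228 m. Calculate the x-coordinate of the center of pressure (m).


COP_x = (F1*x1 + F2*x2) / (F1 + F2)
COP_x = (181*0.048 + 475*0.228) / (181 + 475)
Numerator = 116.9880
Denominator = 656
COP_x = 0.1783


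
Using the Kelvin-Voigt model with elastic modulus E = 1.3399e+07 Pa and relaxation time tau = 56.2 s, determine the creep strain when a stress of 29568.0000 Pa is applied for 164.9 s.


epsilon(t) = (sigma/E) * (1 - exp(-t/tau))
sigma/E = 29568.0000 / 1.3399e+07 = 0.0022
exp(-t/tau) = exp(-164.9 / 56.2) = 0.0532
epsilon = 0.0022 * (1 - 0.0532)
epsilon = 0.0021


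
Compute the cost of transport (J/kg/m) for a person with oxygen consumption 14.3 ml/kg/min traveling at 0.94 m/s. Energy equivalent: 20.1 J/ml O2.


Power per kg = VO2 * 20.1 / 60
Power per kg = 14.3 * 20.1 / 60 = 4.7905 W/kg
Cost = power_per_kg / speed
Cost = 4.7905 / 0.94
Cost = 5.0963


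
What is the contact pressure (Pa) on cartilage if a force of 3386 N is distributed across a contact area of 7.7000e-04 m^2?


P = F / A
P = 3386 / 7.7000e-04
P = 4.3974e+06


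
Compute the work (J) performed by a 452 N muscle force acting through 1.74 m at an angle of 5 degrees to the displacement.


W = F * d * cos(theta)
theta = 5 deg = 0.0873 rad
cos(theta) = 0.9962
W = 452 * 1.74 * 0.9962
W = 783.4872


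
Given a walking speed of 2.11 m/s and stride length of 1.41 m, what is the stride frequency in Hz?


f = v / stride_length
f = 2.11 / 1.41
f = 1.4965


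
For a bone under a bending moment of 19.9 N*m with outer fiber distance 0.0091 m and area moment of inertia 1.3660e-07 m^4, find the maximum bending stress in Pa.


sigma = M * c / I
sigma = 19.9 * 0.0091 / 1.3660e-07
M * c = 0.1811
sigma = 1.3257e+06


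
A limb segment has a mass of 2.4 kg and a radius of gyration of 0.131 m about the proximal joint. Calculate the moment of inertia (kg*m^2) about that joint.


I = m * k^2
I = 2.4 * 0.131^2
k^2 = 0.0172
I = 0.0412


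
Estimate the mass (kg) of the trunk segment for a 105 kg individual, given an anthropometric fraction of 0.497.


m_segment = body_mass * fraction
m_segment = 105 * 0.497
m_segment = 52.1850


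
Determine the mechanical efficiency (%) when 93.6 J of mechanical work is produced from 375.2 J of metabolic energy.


eta = (W_mech / E_meta) * 100
eta = (93.6 / 375.2) * 100
ratio = 0.2495
eta = 24.9467


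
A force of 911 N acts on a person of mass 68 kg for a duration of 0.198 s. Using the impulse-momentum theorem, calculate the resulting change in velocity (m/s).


J = F * dt = 911 * 0.198 = 180.3780 N*s
delta_v = J / m
delta_v = 180.3780 / 68
delta_v = 2.6526


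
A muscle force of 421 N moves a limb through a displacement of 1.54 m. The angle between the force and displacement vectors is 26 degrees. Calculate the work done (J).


W = F * d * cos(theta)
theta = 26 deg = 0.4538 rad
cos(theta) = 0.8988
W = 421 * 1.54 * 0.8988
W = 582.7241


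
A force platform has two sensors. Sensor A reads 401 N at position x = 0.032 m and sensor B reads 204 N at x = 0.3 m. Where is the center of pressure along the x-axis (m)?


COP_x = (F1*x1 + F2*x2) / (F1 + F2)
COP_x = (401*0.032 + 204*0.3) / (401 + 204)
Numerator = 74.0320
Denominator = 605
COP_x = 0.1224


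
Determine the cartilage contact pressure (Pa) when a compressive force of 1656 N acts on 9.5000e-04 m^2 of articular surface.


P = F / A
P = 1656 / 9.5000e-04
P = 1.7432e+06


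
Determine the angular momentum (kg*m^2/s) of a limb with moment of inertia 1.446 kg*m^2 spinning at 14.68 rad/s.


L = I * omega
L = 1.446 * 14.68
L = 21.2273


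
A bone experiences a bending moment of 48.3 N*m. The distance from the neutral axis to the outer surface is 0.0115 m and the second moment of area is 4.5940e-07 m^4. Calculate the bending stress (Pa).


sigma = M * c / I
sigma = 48.3 * 0.0115 / 4.5940e-07
M * c = 0.5554
sigma = 1.2091e+06


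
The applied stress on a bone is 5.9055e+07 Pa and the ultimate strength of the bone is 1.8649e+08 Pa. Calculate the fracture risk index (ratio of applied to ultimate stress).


FRI = applied / ultimate
FRI = 5.9055e+07 / 1.8649e+08
FRI = 0.3167


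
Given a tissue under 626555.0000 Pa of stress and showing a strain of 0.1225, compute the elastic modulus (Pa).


E = stress / strain
E = 626555.0000 / 0.1225
E = 5.1147e+06


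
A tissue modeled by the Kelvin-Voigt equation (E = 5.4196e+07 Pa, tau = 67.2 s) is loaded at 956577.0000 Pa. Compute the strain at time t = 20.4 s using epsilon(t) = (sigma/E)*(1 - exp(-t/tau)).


epsilon(t) = (sigma/E) * (1 - exp(-t/tau))
sigma/E = 956577.0000 / 5.4196e+07 = 0.0177
exp(-t/tau) = exp(-20.4 / 67.2) = 0.7382
epsilon = 0.0177 * (1 - 0.7382)
epsilon = 0.0046
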